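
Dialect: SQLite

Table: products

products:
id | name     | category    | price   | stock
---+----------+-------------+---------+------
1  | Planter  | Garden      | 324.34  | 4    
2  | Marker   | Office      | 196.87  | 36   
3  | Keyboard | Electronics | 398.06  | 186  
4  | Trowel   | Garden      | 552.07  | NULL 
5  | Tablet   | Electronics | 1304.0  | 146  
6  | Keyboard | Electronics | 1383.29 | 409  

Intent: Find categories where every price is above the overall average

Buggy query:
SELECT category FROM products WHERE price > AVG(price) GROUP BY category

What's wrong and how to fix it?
Bug: AVG() is an aggregate; it can't sit directly in WHERE

Fix: Compute the overall average in a scalar subquery and compare each group's MIN against it in HAVING

Corrected query:
SELECT category FROM products GROUP BY category HAVING MIN(price) > (SELECT AVG(price) FROM products)

Result:
(no rows)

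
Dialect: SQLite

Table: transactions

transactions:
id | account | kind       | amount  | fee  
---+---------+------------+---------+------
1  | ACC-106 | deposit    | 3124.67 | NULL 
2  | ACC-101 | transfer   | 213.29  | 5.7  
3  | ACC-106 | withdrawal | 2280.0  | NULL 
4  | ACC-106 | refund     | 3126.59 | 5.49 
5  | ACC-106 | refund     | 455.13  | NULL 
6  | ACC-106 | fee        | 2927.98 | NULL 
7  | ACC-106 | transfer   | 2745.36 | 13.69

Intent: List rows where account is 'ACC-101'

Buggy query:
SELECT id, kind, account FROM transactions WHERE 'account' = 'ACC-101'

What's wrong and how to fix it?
Bug: Single quotes denote string literals in SQL; the column name is being compared as a constant string

Fix: Reference the column as account without single quotes

Corrected query:
SELECT id, kind, account FROM transactions WHERE account = 'ACC-101'

Result:
id | kind     | account
---+----------+--------
2  | transfer | ACC-101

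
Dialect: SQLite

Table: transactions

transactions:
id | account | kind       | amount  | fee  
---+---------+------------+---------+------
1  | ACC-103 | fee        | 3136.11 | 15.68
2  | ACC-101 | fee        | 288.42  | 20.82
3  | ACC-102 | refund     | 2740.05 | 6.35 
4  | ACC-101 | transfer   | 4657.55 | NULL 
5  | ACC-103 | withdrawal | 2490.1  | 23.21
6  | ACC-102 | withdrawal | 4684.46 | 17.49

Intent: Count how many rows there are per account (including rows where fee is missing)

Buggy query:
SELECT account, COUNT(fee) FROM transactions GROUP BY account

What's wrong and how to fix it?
Bug: COUNT(column) counts non-NULL values only; rows with NULL fee aren't counted

Fix: Replace COUNT(fee) with COUNT(*)

Corrected query:
SELECT account, COUNT(*) FROM transactions GROUP BY account

Result:
account | COUNT(*)
--------+---------
ACC-101 | 2       
ACC-102 | 2       
ACC-103 | 2       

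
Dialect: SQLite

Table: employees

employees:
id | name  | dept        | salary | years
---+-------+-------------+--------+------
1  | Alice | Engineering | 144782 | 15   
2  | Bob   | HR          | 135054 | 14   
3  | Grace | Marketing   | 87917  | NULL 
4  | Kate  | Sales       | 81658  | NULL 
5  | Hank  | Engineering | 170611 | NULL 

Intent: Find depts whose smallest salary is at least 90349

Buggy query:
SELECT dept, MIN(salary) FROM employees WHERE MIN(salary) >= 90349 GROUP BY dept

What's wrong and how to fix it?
Bug: MIN() in WHERE is a misuse of aggregate

Fix: Replace WHERE with HAVING after the GROUP BY

Corrected query:
SELECT dept, MIN(salary) FROM employees GROUP BY dept HAVING MIN(salary) >= 90349

Result:
dept        | MIN(salary)
------------+------------
Engineering | 144782     
HR          | 135054     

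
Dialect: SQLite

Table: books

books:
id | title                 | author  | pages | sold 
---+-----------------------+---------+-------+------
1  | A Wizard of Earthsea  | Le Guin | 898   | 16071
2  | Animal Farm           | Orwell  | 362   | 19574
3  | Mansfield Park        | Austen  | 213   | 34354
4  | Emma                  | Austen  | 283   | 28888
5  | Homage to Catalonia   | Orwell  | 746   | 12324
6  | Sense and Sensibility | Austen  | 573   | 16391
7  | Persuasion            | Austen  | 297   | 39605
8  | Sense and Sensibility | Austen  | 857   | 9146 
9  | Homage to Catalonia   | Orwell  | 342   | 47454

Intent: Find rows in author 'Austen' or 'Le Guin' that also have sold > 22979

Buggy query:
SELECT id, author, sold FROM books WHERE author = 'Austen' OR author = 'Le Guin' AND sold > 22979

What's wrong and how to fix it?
Bug: AND binds tighter than OR, so this parses as author = 'Austen' OR (author = 'Le Guin' AND sold > 22979)

Fix: Add parentheses around the OR so the AND applies to both alternatives

Corrected query:
SELECT id, author, sold FROM books WHERE (author = 'Austen' OR author = 'Le Guin') AND sold > 22979

Result:
id | author | sold 
---+--------+------
3  | Austen | 34354
4  | Austen | 28888
7  | Austen | 39605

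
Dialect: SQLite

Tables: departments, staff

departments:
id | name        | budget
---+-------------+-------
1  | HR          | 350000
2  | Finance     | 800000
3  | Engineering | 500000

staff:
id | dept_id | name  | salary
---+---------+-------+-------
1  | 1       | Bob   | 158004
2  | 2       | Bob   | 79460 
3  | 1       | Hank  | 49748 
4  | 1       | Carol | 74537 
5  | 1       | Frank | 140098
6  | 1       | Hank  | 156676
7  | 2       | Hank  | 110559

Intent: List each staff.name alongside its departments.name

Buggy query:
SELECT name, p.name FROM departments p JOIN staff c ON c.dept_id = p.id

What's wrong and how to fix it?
Bug: 'name' exists in both joined tables, so the database can't tell which one is meant

Fix: Prefix ambiguous columns with the table alias

Corrected query:
SELECT c.name, p.name FROM departments p JOIN staff c ON c.dept_id = p.id

Result:
name  | name   
------+--------
Bob   | HR     
Bob   | Finance
Hank  | HR     
Carol | HR     
Frank | HR     
Hank  | HR     
Hank  | Finance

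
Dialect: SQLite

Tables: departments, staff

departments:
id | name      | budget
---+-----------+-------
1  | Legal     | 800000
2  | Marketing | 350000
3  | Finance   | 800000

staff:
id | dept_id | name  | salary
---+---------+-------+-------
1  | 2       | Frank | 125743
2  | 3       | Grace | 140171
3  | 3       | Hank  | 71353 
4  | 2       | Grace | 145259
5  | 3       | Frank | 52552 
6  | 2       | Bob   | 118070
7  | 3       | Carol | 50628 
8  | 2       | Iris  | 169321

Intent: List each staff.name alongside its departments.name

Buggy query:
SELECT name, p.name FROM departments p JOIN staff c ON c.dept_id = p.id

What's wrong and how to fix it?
Bug: Both tables have a 'name' column; the unqualified reference is ambiguous

Fix: Qualify the column with its table alias (c.name)

Corrected query:
SELECT c.name, p.name FROM departments p JOIN staff c ON c.dept_id = p.id

Result:
name  | name     
------+----------
Frank | Marketing
Grace | Finance  
Hank  | Finance  
Grace | Marketing
Frank | Finance  
Bob   | Marketing
Carol | Finance  
Iris  | Marketing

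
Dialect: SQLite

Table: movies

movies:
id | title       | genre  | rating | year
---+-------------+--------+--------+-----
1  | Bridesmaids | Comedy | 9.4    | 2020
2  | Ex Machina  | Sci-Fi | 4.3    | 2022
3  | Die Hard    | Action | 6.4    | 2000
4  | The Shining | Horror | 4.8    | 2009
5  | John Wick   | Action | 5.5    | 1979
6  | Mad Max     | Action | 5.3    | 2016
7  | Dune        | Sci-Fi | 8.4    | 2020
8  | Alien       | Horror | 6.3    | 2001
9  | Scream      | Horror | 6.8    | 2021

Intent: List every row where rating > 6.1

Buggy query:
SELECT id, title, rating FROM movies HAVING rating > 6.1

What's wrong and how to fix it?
Bug: This is a non-aggregate query (no GROUP BY, no aggregates), so in SQLite the HAVING clause is invalid here; a row-level condition belongs in WHERE

Fix: Replace HAVING with WHERE since the condition applies to individual rows

Corrected query:
SELECT id, title, rating FROM movies WHERE rating > 6.1

Result:
id | title       | rating
---+-------------+-------
1  | Bridesmaids | 9.4   
3  | Die Hard    | 6.4   
7  | Dune        | 8.4   
8  | Alien       | 6.3   
9  | Scream      | 6.8   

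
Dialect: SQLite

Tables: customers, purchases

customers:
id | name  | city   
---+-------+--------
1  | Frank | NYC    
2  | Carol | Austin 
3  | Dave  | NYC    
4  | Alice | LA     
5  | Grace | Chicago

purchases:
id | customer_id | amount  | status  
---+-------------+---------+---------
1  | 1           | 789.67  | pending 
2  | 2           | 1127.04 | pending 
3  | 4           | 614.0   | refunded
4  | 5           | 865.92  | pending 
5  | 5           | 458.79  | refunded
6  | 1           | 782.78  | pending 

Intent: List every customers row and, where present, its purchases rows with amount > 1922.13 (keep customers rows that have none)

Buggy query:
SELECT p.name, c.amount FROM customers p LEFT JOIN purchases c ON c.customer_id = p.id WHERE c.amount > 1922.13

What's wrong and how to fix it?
Bug: Filtering c.amount in WHERE discards the NULL rows produced by LEFT JOIN, turning it into an inner join

Fix: Put 'c.amount > 1922.13' in the JOIN's ON clause instead of WHERE

Corrected query:
SELECT p.name, c.amount FROM customers p LEFT JOIN purchases c ON c.customer_id = p.id AND c.amount > 1922.13

Result:
name  | amount
------+-------
Frank | NULL  
Carol | NULL  
Dave  | NULL  
Alice | NULL  
Grace | NULL  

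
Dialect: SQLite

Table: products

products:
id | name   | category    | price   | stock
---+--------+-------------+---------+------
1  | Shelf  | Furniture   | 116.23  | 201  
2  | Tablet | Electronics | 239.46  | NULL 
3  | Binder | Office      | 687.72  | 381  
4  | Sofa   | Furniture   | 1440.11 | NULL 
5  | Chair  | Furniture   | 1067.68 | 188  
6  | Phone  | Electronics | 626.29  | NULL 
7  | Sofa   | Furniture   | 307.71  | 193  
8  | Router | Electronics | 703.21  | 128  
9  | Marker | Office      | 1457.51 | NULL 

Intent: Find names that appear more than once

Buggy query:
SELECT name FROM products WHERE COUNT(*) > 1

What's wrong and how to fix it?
Bug: WHERE can't reference COUNT(*); aggregates are computed after WHERE

Fix: Group first, then use HAVING for the count condition

Corrected query:
SELECT name FROM products GROUP BY name HAVING COUNT(*) > 1

Result:
name
----
Sofa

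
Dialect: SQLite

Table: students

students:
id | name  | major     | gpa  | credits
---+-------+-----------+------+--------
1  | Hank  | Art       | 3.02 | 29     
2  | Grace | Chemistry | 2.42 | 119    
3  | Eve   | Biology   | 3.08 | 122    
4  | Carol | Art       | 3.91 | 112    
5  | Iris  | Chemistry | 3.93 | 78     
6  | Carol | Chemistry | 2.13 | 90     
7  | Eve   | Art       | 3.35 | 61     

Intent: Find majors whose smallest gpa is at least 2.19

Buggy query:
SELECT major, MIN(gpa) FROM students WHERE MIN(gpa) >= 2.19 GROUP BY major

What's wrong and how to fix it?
Bug: MIN() in WHERE is a misuse of aggregate

Fix: Use HAVING for the per-group MIN condition

Corrected query:
SELECT major, MIN(gpa) FROM students GROUP BY major HAVING MIN(gpa) >= 2.19

Result:
major   | MIN(gpa)
--------+---------
Art     | 3.02    
Biology | 3.08    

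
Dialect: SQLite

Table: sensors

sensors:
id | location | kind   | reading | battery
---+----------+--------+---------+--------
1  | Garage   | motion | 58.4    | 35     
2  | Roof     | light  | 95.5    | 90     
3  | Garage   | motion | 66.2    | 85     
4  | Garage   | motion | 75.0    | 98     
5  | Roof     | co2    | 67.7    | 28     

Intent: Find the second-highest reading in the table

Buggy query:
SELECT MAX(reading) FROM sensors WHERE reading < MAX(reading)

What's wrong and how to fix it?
Bug: The inner MAX is an aggregate inside WHERE, which is not allowed

Fix: Put the inner MAX in a scalar subquery

Corrected query:
SELECT MAX(reading) FROM sensors WHERE reading < (SELECT MAX(reading) FROM sensors)

Result:
MAX(reading)
------------
75          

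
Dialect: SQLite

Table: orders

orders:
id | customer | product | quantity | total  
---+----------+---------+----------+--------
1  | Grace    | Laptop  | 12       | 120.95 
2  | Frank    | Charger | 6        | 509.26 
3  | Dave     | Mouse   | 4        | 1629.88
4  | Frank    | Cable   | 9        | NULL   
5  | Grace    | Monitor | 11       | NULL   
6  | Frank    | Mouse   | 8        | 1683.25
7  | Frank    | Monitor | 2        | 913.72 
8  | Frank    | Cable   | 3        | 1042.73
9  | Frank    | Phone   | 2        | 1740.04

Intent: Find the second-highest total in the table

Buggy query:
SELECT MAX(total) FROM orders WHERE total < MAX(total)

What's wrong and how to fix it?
Bug: MAX(total) on the right of the comparison is an aggregate-in-WHERE error

Fix: Compute the overall MAX in a subquery, then take MAX of rows below it

Corrected query:
SELECT MAX(total) FROM orders WHERE total < (SELECT MAX(total) FROM orders)

Result:
MAX(total)
----------
1683.25   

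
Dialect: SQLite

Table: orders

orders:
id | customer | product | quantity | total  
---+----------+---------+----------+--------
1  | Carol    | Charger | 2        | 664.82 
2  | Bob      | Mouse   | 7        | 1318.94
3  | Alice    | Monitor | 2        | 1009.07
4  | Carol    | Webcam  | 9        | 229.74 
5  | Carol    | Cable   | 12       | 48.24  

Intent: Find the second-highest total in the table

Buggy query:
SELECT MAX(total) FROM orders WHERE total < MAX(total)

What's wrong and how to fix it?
Bug: The inner MAX is an aggregate inside WHERE, which is not allowed

Fix: Compute the overall MAX in a subquery, then take MAX of rows below it

Corrected query:
SELECT MAX(total) FROM orders WHERE total < (SELECT MAX(total) FROM orders)

Result:
MAX(total)
----------
1009.07   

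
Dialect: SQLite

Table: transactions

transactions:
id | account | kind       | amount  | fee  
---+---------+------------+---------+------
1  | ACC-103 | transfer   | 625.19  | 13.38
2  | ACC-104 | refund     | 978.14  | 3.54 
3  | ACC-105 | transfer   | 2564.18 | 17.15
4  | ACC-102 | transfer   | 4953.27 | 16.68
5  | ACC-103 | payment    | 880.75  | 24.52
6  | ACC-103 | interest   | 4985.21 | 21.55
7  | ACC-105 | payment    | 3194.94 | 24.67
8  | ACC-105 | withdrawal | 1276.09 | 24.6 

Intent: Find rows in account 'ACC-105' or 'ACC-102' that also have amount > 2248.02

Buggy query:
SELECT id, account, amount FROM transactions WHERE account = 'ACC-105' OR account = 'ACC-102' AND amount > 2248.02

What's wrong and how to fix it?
Bug: Without parentheses, AND is evaluated before OR, so the amount filter only applies to the 'ACC-102' branch

Fix: Group the OR with parentheses (or use IN), then AND the threshold

Corrected query:
SELECT id, account, amount FROM transactions WHERE (account = 'ACC-105' OR account = 'ACC-102') AND amount > 2248.02

Result:
id | account | amount 
---+---------+--------
3  | ACC-105 | 2564.18
4  | ACC-102 | 4953.27
7  | ACC-105 | 3194.94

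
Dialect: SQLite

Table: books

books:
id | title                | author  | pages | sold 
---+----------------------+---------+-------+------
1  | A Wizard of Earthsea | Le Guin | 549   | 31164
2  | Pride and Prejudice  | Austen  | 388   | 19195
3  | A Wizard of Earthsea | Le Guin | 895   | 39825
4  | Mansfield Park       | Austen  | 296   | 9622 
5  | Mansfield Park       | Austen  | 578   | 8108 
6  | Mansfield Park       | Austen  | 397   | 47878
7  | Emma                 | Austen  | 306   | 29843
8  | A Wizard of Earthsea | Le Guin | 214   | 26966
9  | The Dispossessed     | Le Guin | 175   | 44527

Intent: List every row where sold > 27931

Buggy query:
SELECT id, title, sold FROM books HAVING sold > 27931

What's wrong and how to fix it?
Bug: HAVING filters the output of aggregation, but this query has no GROUP BY and no aggregate functions, so SQLite rejects it (HAVING clause on a non-aggregate query); the condition here is per row

Fix: Replace HAVING with WHERE since the condition applies to individual rows

Corrected query:
SELECT id, title, sold FROM books WHERE sold > 27931

Result:
id | title                | sold 
---+----------------------+------
1  | A Wizard of Earthsea | 31164
3  | A Wizard of Earthsea | 39825
6  | Mansfield Park       | 47878
7  | Emma                 | 29843
9  | The Dispossessed     | 44527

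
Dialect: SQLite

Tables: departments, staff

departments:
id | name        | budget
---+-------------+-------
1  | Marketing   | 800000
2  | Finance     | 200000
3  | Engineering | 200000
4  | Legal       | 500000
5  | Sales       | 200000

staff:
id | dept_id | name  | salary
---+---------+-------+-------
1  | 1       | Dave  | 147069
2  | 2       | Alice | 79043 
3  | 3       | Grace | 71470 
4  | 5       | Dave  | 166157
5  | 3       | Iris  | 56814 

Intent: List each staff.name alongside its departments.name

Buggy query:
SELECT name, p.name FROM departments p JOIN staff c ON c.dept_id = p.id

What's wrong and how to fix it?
Bug: Both tables have a 'name' column; the unqualified reference is ambiguous

Fix: Prefix ambiguous columns with the table alias

Corrected query:
SELECT c.name, p.name FROM departments p JOIN staff c ON c.dept_id = p.id

Result:
name  | name       
------+------------
Dave  | Marketing  
Alice | Finance    
Grace | Engineering
Dave  | Sales      
Iris  | Engineering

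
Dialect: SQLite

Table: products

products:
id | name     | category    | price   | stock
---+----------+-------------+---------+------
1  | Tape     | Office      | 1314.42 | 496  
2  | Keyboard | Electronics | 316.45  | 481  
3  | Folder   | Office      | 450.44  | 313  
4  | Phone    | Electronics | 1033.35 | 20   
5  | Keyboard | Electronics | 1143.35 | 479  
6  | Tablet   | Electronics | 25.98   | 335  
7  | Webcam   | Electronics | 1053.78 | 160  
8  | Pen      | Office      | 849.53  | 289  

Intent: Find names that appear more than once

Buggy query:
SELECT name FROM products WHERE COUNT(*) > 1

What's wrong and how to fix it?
Bug: COUNT(*) is an aggregate and cannot be used in WHERE

Fix: GROUP BY name, then filter groups with HAVING COUNT(*) > 1

Corrected query:
SELECT name FROM products GROUP BY name HAVING COUNT(*) > 1

Result:
name    
--------
Keyboard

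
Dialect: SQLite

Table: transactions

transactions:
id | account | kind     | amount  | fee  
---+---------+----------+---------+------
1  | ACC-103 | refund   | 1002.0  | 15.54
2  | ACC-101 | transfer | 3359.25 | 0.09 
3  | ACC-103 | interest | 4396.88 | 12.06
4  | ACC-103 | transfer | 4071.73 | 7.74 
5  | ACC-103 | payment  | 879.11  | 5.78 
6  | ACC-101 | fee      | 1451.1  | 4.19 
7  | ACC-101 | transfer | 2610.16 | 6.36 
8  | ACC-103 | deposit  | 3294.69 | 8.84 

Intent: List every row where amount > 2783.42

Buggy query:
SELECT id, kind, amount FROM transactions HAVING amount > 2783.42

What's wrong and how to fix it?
Bug: HAVING filters the output of aggregation, but this query has no GROUP BY and no aggregate functions, so SQLite rejects it (HAVING clause on a non-aggregate query); the condition here is per row

Fix: Replace HAVING with WHERE since the condition applies to individual rows

Corrected query:
SELECT id, kind, amount FROM transactions WHERE amount > 2783.42

Result:
id | kind     | amount 
---+----------+--------
2  | transfer | 3359.25
3  | interest | 4396.88
4  | transfer | 4071.73
8  | deposit  | 3294.69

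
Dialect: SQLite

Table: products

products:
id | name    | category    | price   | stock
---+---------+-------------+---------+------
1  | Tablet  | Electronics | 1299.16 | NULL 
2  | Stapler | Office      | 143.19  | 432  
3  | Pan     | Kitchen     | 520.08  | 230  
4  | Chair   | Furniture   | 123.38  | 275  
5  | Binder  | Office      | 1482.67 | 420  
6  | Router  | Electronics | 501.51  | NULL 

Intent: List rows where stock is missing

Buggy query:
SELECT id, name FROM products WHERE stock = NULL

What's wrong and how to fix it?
Bug: Comparing to NULL with '=' never matches; NULL = NULL is unknown, not true

Fix: Use IS NULL to test for NULL

Corrected query:
SELECT id, name FROM products WHERE stock IS NULL

Result:
id | name  
---+-------
1  | Tablet
6  | Router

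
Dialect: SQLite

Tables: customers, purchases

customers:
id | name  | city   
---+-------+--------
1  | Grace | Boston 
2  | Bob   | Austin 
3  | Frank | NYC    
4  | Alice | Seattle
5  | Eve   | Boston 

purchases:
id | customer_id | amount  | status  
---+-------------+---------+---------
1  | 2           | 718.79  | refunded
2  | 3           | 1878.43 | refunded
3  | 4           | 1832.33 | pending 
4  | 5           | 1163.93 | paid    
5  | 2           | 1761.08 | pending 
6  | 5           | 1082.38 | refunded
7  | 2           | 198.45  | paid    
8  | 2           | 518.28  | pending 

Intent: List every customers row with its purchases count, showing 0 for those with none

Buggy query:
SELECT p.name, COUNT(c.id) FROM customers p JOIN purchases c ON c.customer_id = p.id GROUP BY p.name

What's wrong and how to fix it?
Bug: INNER JOIN drops customers rows that have no matching purchases rows

Fix: Switch to LEFT JOIN to retain unmatched parent rows

Corrected query:
SELECT p.name, COUNT(c.id) FROM customers p LEFT JOIN purchases c ON c.customer_id = p.id GROUP BY p.name

Result:
name  | COUNT(c.id)
------+------------
Alice | 1          
Bob   | 4          
Eve   | 2          
Frank | 1          
Grace | 0          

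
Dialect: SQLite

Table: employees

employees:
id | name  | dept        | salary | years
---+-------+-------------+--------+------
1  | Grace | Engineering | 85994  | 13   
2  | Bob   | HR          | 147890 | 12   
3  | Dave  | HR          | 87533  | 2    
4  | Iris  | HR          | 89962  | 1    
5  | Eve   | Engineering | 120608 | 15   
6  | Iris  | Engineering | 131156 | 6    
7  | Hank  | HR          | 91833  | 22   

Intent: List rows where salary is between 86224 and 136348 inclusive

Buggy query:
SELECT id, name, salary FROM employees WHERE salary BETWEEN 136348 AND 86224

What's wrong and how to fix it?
Bug: BETWEEN expects the lower bound first; with 136348 AND 86224 the range is empty

Fix: Swap the bounds so the smaller value comes first

Corrected query:
SELECT id, name, salary FROM employees WHERE salary BETWEEN 86224 AND 136348

Result:
id | name | salary
---+------+-------
3  | Dave | 87533 
4  | Iris | 89962 
5  | Eve  | 120608
6  | Iris | 131156
7  | Hank | 91833 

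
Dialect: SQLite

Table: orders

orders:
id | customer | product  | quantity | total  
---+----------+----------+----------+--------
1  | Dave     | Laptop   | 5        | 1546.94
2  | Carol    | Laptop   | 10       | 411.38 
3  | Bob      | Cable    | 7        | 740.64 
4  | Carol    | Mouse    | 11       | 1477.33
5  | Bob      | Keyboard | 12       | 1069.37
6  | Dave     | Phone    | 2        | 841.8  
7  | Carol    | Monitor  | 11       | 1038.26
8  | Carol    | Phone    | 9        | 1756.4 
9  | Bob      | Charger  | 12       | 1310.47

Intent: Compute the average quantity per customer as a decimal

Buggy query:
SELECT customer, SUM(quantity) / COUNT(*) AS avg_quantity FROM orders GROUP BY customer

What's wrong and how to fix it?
Bug: SUM(quantity) and COUNT(*) are both integers; the division truncates the fractional part

Fix: Cast one side to REAL so the division keeps the fractional part

Corrected query:
SELECT customer, SUM(quantity) * 1.0 / COUNT(*) AS avg_quantity FROM orders GROUP BY customer

Result:
customer | avg_quantity
---------+-------------
Bob      | 10.333333   
Carol    | 10.25       
Dave     | 3.5         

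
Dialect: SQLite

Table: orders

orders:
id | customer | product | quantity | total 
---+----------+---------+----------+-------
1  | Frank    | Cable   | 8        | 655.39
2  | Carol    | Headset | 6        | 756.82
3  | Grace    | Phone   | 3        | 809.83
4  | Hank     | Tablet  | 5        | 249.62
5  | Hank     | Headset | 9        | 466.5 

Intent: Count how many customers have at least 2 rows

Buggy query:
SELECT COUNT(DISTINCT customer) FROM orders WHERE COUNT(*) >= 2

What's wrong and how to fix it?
Bug: COUNT(*) cannot appear in WHERE; the per-group count doesn't exist yet

Fix: Group first with HAVING COUNT(*) >= 2, then COUNT the resulting groups

Corrected query:
SELECT COUNT(*) FROM (SELECT customer FROM orders GROUP BY customer HAVING COUNT(*) >= 2)

Result:
COUNT(*)
--------
1       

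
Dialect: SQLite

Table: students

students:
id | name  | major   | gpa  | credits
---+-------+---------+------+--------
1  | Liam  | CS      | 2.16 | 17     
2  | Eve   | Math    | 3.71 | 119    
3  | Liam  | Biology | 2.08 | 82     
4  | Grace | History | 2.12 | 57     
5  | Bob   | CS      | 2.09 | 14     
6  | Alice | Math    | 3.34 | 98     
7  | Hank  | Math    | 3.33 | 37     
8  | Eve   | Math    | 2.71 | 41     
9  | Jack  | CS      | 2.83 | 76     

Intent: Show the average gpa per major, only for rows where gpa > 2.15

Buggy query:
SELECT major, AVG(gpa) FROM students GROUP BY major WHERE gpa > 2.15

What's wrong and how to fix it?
Bug: WHERE cannot follow GROUP BY

Fix: Move the WHERE clause before GROUP BY

Corrected query:
SELECT major, AVG(gpa) FROM students WHERE gpa > 2.15 GROUP BY major

Result:
major | AVG(gpa)
------+---------
CS    | 2.495   
Math  | 3.2725  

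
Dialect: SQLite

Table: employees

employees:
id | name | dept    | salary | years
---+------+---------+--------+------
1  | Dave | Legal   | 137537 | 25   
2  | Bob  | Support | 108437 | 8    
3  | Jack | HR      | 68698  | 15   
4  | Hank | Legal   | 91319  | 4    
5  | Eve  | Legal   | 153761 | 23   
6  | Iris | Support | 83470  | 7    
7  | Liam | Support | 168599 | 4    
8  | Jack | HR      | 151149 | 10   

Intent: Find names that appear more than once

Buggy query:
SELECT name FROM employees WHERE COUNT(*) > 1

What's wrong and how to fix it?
Bug: WHERE can't reference COUNT(*); aggregates are computed after WHERE

Fix: Group first, then use HAVING for the count condition

Corrected query:
SELECT name FROM employees GROUP BY name HAVING COUNT(*) > 1

Result:
name
----
Jack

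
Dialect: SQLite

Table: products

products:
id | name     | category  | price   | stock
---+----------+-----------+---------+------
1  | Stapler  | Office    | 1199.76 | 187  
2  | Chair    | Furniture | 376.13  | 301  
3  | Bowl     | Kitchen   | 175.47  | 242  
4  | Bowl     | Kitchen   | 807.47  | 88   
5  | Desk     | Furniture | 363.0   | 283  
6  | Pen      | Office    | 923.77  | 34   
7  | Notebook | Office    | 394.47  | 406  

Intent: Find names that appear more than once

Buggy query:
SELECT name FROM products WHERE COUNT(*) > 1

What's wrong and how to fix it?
Bug: COUNT(*) is an aggregate and cannot be used in WHERE

Fix: GROUP BY name, then filter groups with HAVING COUNT(*) > 1

Corrected query:
SELECT name FROM products GROUP BY name HAVING COUNT(*) > 1

Result:
name
----
Bowl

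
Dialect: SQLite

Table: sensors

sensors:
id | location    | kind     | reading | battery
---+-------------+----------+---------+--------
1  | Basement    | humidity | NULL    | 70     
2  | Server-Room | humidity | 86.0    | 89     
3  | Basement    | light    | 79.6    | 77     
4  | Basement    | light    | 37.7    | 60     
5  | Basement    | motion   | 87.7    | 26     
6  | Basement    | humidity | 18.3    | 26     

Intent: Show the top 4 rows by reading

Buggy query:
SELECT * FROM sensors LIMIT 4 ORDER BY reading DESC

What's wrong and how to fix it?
Bug: LIMIT must come after ORDER BY

Fix: Sort with ORDER BY, then apply LIMIT

Corrected query:
SELECT * FROM sensors ORDER BY reading DESC LIMIT 4

Result:
id | location    | kind     | reading | battery
---+-------------+----------+---------+--------
5  | Basement    | motion   | 87.7    | 26     
2  | Server-Room | humidity | 86      | 89     
3  | Basement    | light    | 79.6    | 77     
4  | Basement    | light    | 37.7    | 60     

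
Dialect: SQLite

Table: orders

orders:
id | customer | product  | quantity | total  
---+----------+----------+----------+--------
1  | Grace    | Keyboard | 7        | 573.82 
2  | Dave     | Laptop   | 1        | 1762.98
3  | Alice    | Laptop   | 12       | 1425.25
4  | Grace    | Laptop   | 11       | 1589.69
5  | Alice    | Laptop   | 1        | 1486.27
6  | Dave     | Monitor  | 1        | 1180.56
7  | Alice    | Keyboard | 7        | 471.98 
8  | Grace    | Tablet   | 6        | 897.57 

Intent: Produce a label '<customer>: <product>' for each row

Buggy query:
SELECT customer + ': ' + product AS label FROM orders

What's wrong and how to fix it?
Bug: SQLite uses || for string concatenation; + coerces text to numbers (yielding 0)

Fix: Use the || operator for string concatenation

Corrected query:
SELECT customer || ': ' || product AS label FROM orders

Result:
label          
---------------
Grace: Keyboard
Dave: Laptop   
Alice: Laptop  
Grace: Laptop  
Alice: Laptop  
Dave: Monitor  
Alice: Keyboard
Grace: Tablet  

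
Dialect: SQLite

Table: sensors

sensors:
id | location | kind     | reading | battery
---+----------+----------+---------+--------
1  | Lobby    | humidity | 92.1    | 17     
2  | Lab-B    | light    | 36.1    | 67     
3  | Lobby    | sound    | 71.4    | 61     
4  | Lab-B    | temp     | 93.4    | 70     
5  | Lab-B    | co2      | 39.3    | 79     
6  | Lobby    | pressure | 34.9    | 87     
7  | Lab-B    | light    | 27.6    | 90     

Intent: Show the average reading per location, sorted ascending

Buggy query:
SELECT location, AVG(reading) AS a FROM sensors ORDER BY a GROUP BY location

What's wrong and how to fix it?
Bug: GROUP BY must precede ORDER BY

Fix: Reorder: SELECT … FROM … GROUP BY … ORDER BY …

Corrected query:
SELECT location, AVG(reading) AS a FROM sensors GROUP BY location ORDER BY a

Result:
location | a        
---------+----------
Lab-B    | 49.1     
Lobby    | 66.133333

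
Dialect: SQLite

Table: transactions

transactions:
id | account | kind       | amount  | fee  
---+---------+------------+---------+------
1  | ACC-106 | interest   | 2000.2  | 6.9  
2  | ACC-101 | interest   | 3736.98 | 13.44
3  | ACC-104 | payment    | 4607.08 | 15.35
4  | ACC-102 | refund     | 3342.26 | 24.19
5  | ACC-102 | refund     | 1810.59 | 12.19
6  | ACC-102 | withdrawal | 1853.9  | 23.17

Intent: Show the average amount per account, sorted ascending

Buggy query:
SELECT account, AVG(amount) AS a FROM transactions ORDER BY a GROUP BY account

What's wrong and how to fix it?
Bug: ORDER BY appears before GROUP BY; SQL clause order requires GROUP BY first

Fix: Reorder: SELECT … FROM … GROUP BY … ORDER BY …

Corrected query:
SELECT account, AVG(amount) AS a FROM transactions GROUP BY account ORDER BY a

Result:
account | a          
--------+------------
ACC-106 | 2000.2     
ACC-102 | 2335.583333
ACC-101 | 3736.98    
ACC-104 | 4607.08    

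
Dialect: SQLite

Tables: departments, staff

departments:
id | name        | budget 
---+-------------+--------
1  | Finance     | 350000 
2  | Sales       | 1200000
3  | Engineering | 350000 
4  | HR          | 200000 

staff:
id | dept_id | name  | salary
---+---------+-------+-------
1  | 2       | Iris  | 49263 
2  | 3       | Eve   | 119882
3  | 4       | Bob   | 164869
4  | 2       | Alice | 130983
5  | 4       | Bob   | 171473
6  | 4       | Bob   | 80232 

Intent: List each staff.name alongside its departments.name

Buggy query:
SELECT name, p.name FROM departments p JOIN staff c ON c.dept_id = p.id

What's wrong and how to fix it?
Bug: 'name' exists in both joined tables, so the database can't tell which one is meant

Fix: Prefix ambiguous columns with the table alias

Corrected query:
SELECT c.name, p.name FROM departments p JOIN staff c ON c.dept_id = p.id

Result:
name  | name       
------+------------
Iris  | Sales      
Eve   | Engineering
Bob   | HR         
Alice | Sales      
Bob   | HR         
Bob   | HR         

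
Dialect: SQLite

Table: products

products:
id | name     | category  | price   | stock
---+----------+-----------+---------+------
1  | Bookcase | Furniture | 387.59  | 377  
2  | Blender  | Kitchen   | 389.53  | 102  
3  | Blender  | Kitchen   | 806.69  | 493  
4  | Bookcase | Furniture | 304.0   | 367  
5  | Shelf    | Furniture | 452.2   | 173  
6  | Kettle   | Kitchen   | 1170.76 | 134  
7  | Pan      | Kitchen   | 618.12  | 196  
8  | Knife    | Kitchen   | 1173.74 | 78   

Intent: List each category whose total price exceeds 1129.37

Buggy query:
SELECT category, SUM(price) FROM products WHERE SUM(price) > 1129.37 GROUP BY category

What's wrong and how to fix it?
Bug: SUM(price) is an aggregate, but WHERE filters rows before aggregation

Fix: Move the aggregate condition to a HAVING clause

Corrected query:
SELECT category, SUM(price) FROM products GROUP BY category HAVING SUM(price) > 1129.37

Result:
category  | SUM(price)
----------+-----------
Furniture | 1143.79   
Kitchen   | 4158.84   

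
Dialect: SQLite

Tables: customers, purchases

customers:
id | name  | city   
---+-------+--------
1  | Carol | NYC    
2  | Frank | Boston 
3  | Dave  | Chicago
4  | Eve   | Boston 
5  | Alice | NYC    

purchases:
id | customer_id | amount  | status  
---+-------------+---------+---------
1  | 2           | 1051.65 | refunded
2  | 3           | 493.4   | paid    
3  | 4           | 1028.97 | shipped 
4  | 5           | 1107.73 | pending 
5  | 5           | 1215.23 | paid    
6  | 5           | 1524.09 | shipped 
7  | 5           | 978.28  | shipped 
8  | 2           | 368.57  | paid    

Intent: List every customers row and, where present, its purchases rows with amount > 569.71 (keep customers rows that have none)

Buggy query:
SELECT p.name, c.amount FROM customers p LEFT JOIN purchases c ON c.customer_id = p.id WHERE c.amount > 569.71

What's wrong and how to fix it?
Bug: A WHERE condition on the right-hand table after LEFT JOIN drops unmatched parents

Fix: Move the right-table condition into the ON clause so unmatched parents are kept

Corrected query:
SELECT p.name, c.amount FROM customers p LEFT JOIN purchases c ON c.customer_id = p.id AND c.amount > 569.71

Result:
name  | amount 
------+--------
Carol | NULL   
Frank | 1051.65
Dave  | NULL   
Eve   | 1028.97
Alice | 978.28 
Alice | 1107.73
Alice | 1215.23
Alice | 1524.09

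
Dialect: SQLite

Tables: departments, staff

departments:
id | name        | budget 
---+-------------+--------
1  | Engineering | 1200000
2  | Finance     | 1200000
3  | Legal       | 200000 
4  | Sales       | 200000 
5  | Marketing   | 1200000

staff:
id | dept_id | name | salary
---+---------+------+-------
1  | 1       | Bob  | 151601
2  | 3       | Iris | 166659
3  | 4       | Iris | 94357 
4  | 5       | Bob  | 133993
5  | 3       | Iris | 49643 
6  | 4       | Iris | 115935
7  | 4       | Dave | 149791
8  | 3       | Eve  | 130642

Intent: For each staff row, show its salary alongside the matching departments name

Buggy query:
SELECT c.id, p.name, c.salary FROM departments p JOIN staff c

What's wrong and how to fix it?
Bug: JOIN with no ON clause produces a cartesian product; every staff row pairs with every departments row

Fix: Specify the join condition linking the foreign key to the parent id

Corrected query:
SELECT c.id, p.name, c.salary FROM departments p JOIN staff c ON c.dept_id = p.id

Result:
id | name        | salary
---+-------------+-------
1  | Engineering | 151601
2  | Legal       | 166659
3  | Sales       | 94357 
4  | Marketing   | 133993
5  | Legal       | 49643 
6  | Sales       | 115935
7  | Sales       | 149791
8  | Legal       | 130642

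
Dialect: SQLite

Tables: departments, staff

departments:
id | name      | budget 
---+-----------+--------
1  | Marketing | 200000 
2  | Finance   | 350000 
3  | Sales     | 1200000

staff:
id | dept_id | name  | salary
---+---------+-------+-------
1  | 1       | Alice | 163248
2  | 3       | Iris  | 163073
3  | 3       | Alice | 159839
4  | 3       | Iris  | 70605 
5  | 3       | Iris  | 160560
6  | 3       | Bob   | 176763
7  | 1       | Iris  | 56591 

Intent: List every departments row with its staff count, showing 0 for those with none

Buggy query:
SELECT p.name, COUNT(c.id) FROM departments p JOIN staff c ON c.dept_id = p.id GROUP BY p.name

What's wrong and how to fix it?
Bug: An inner join excludes parents with zero children

Fix: Use LEFT JOIN so parents without children still appear (COUNT(c.id) gives 0)

Corrected query:
SELECT p.name, COUNT(c.id) FROM departments p LEFT JOIN staff c ON c.dept_id = p.id GROUP BY p.name

Result:
name      | COUNT(c.id)
----------+------------
Finance   | 0          
Marketing | 2          
Sales     | 5          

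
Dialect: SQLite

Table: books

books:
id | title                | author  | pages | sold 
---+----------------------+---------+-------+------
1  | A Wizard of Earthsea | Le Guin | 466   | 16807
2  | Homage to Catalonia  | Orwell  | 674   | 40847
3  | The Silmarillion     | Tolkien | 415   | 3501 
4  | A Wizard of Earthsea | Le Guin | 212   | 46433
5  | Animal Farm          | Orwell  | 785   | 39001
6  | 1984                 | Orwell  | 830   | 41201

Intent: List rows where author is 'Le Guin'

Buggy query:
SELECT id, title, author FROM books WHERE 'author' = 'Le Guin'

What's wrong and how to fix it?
Bug: 'author' in single quotes is a string literal, not the column; the comparison is literal-vs-literal and never true

Fix: Remove the quotes around the column name (or use double quotes for an identifier)

Corrected query:
SELECT id, title, author FROM books WHERE author = 'Le Guin'

Result:
id | title                | author 
---+----------------------+--------
1  | A Wizard of Earthsea | Le Guin
4  | A Wizard of Earthsea | Le Guin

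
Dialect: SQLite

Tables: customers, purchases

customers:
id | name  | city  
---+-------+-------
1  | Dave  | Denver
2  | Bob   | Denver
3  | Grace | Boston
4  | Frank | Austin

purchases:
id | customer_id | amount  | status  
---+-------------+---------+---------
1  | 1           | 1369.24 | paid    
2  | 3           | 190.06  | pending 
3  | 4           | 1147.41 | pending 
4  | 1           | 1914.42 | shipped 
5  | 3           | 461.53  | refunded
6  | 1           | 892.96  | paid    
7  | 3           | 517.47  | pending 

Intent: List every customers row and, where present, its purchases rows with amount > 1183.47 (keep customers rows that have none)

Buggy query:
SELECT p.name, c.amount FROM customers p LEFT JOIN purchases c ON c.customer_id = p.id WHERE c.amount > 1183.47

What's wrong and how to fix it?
Bug: Filtering c.amount in WHERE discards the NULL rows produced by LEFT JOIN, turning it into an inner join

Fix: Put 'c.amount > 1183.47' in the JOIN's ON clause instead of WHERE

Corrected query:
SELECT p.name, c.amount FROM customers p LEFT JOIN purchases c ON c.customer_id = p.id AND c.amount > 1183.47

Result:
name  | amount 
------+--------
Dave  | 1369.24
Dave  | 1914.42
Bob   | NULL   
Grace | NULL   
Frank | NULL   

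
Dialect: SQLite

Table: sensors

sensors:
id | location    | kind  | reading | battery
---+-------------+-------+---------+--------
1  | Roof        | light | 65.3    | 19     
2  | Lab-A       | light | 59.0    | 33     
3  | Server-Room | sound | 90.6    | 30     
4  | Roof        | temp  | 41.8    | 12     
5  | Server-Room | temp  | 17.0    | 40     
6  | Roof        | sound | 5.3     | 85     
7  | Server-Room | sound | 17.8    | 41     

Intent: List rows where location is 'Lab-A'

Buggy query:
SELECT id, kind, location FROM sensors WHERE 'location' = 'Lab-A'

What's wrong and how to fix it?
Bug: 'location' in single quotes is a string literal, not the column; the comparison is literal-vs-literal and never true

Fix: Remove the quotes around the column name (or use double quotes for an identifier)

Corrected query:
SELECT id, kind, location FROM sensors WHERE location = 'Lab-A'

Result:
id | kind  | location
---+-------+---------
2  | light | Lab-A   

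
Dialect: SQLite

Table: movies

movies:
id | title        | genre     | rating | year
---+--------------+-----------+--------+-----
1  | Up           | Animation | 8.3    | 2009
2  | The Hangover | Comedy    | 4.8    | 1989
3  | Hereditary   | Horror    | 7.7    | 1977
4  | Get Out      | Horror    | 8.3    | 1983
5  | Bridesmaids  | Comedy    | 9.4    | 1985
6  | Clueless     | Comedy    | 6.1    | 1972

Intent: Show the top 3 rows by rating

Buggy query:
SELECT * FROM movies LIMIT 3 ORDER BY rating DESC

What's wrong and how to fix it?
Bug: LIMIT must come after ORDER BY

Fix: Swap the clauses: ORDER BY first, then LIMIT

Corrected query:
SELECT * FROM movies ORDER BY rating DESC LIMIT 3

Result:
id | title       | genre     | rating | year
---+-------------+-----------+--------+-----
5  | Bridesmaids | Comedy    | 9.4    | 1985
1  | Up          | Animation | 8.3    | 2009
4  | Get Out     | Horror    | 8.3    | 1983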